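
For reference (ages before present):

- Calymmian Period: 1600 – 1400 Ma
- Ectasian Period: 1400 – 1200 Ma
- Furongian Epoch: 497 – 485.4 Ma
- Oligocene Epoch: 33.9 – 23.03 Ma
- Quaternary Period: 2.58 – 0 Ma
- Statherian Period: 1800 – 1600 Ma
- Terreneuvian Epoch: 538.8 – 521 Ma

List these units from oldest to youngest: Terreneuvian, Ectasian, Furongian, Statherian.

Sorting by start age (descending Ma, since larger Ma = older): Statherian start 1800, Ectasian start 1400, Terreneuvian start 538.8, Furongian start 497.

Statherian, Ectasian, Terreneuvian, Furongian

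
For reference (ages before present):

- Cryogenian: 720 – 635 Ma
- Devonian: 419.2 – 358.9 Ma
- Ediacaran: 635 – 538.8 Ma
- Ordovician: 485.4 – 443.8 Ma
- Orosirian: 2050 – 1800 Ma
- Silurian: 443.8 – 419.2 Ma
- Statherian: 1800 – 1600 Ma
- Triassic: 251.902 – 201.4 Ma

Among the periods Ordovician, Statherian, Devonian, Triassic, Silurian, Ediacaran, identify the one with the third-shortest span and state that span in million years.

Durations: Ordovician 41.6; Statherian 200; Devonian 60.3; Triassic 50.502; Silurian 24.6; Ediacaran 96.2 Myr.
Sorted shortest-first: Silurian (24.6), Ordovician (41.6), Triassic (50.502), Devonian (60.3), Ediacaran (96.2), Statherian (200).
The third shortest is Triassic at 50.502 Myr.

Triassic, 50.502 million years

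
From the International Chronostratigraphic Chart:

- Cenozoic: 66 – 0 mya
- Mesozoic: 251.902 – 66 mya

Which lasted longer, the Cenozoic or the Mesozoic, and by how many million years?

Cenozoic: 66 − 0 = 66 Myr.
Mesozoic: 251.902 − 66 = 185.902 Myr.
Difference: 185.902 − 66 = 119.902 Myr, so the Mesozoic was longer.

Mesozoic, by 119.902 million years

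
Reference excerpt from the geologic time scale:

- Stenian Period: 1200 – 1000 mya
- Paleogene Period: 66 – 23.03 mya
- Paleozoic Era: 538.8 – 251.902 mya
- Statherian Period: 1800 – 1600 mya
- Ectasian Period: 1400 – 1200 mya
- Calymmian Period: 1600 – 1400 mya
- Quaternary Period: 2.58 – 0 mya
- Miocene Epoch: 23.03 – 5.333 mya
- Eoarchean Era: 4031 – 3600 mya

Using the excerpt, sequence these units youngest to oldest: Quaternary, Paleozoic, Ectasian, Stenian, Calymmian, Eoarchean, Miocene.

Quaternary, then Miocene, then Paleozoic, then Stenian, then Ectasian, then Calymmian, then Eoarchean

The oldest of these is Eoarchean (starts 4031 Ma) and the youngest is Quaternary (ends 0 Ma).
In between, by decreasing start age: Calymmian (1600), Ectasian (1400), Stenian (1200), Paleozoic (538.8), Miocene (23.03).
Listing youngest first means reversing that sequence.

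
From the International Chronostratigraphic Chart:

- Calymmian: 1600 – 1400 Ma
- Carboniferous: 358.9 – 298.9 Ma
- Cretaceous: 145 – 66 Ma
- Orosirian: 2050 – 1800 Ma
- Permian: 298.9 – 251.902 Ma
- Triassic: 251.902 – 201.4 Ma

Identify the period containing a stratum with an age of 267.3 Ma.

Permian

267.3 Ma lies between 298.9 and 251.902 Ma, so it falls in the Permian.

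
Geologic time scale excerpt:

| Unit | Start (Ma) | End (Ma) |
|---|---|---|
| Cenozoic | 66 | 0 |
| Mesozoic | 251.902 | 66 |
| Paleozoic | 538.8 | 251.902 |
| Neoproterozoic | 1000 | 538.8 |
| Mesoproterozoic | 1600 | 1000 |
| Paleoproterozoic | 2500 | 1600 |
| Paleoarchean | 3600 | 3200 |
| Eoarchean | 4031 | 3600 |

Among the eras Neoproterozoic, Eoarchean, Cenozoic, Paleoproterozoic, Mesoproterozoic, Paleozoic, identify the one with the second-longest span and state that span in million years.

Mesoproterozoic, 600 million years

Durations: Neoproterozoic 461.2; Eoarchean 431; Cenozoic 66; Paleoproterozoic 900; Mesoproterozoic 600; Paleozoic 286.898 Myr.
Sorted longest-first: Paleoproterozoic (900), Mesoproterozoic (600), Neoproterozoic (461.2), Eoarchean (431), Paleozoic (286.898), Cenozoic (66).
The second longest is Mesoproterozoic at 600 Myr.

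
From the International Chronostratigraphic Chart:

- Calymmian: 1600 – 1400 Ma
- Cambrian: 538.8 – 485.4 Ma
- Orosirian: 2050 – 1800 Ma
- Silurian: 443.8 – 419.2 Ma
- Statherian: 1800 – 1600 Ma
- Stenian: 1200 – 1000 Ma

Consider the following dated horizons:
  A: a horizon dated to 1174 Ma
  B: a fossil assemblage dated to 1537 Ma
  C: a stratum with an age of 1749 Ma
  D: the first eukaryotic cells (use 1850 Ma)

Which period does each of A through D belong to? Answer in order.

A: 1174 Ma lies in 1200–1000 Ma, so Stenian.
B: 1537 Ma lies in 1600–1400 Ma, so Calymmian.
C: 1749 Ma lies in 1800–1600 Ma, so Statherian.
D: 1850 Ma lies in 2050–1800 Ma, so Orosirian.

A — Stenian; B — Calymmian; C — Statherian; D — Orosirian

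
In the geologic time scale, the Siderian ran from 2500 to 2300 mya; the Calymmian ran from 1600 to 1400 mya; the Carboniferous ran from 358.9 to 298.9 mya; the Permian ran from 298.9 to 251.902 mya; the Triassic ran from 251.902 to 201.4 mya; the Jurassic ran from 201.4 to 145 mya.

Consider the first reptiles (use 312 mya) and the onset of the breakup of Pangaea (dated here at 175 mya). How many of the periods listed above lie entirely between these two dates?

2

The older date is 312 Ma and the younger is 175 Ma.
Periods with start < 312 and end > 175 Ma: Permian (298.9–251.902), Triassic (251.902–201.4).
That is 2 complete periods.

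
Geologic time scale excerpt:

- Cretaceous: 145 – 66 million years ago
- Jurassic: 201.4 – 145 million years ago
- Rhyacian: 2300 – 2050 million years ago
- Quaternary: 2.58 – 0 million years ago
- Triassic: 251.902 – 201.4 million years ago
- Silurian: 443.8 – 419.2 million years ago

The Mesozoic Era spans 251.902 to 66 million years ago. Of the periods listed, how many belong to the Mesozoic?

3

Periods inside 251.902–66 Ma: Triassic, Jurassic, Cretaceous — 3 in total.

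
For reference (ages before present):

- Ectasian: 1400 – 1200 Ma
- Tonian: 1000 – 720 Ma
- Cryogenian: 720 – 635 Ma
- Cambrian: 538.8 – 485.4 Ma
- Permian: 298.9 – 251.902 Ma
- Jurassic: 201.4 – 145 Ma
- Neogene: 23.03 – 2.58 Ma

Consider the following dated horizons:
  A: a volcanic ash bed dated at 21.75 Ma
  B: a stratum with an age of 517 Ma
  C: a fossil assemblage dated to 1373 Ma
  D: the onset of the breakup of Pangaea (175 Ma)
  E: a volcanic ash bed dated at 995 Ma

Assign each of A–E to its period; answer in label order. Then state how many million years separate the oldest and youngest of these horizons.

A: 21.75 Ma lies in 23.03–2.58 Ma, so Neogene.
B: 517 Ma lies in 538.8–485.4 Ma, so Cambrian.
C: 1373 Ma lies in 1400–1200 Ma, so Ectasian.
D: 175 Ma lies in 201.4–145 Ma, so Jurassic.
E: 995 Ma lies in 1000–720 Ma, so Tonian.
Oldest = 1373 Ma, youngest = 21.75 Ma → span 1351.25 Myr.

A — Neogene; B — Cambrian; C — Ectasian; D — Jurassic; E — Tonian; span 1351.25 million years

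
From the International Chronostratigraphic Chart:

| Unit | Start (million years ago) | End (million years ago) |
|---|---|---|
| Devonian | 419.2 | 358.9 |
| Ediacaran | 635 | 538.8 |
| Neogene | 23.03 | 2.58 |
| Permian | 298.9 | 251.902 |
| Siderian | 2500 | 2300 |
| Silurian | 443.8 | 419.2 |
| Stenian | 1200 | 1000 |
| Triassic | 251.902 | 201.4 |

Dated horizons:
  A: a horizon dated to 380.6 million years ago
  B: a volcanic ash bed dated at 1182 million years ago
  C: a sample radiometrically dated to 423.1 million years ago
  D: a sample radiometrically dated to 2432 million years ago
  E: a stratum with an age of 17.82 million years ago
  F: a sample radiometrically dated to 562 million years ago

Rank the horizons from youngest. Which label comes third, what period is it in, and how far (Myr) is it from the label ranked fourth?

C, in the Silurian; 138.9 million years to F

Sorted youngest-first by Ma: E (17.82), A (380.6), C (423.1), F (562), B (1182), D (2432).
The third youngest is C at 423.1 Ma, which lies in 443.8–419.2 Ma: the Silurian.
The fourth youngest is F at 562 Ma; separation = |423.1 − 562| = 138.9 Myr.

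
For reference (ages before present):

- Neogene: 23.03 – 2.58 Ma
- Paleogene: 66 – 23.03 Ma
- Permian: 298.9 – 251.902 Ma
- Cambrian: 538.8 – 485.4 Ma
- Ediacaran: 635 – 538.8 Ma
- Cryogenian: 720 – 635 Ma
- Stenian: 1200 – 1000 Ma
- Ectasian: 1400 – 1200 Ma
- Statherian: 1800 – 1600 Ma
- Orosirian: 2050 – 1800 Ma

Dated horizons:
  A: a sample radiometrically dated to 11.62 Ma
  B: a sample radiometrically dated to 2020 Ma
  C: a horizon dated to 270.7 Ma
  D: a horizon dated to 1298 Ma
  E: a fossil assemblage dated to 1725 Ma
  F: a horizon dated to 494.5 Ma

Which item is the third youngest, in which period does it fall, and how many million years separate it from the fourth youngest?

Smaller Ma means younger, so youngest first: A 11.62 < C 270.7 < F 494.5 < D 1298 < E 1725 < B 2020.
Counting 3 along gives F (494.5 Ma); the excerpt puts that inside the Cambrian, 538.8–485.4 Ma.
Next in line is D (1298 Ma), and 1298 − 494.5 = 803.5 Myr.

F, in the Cambrian; 803.5 million years to D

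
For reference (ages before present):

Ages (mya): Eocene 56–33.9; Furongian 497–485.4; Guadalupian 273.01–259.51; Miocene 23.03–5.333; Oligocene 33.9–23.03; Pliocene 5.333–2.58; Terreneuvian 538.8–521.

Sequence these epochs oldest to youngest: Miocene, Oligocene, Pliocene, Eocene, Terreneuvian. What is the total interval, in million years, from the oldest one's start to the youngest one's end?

Start ages (Ma): Terreneuvian 538.8, Eocene 56, Oligocene 33.9, Miocene 23.03, Pliocene 5.333.
Ordered oldest to youngest: Terreneuvian, Eocene, Oligocene, Miocene, Pliocene.
Span = 538.8 − 2.58 = 536.22 Myr.

Terreneuvian → Eocene → Oligocene → Miocene → Pliocene; total span 536.22 Myr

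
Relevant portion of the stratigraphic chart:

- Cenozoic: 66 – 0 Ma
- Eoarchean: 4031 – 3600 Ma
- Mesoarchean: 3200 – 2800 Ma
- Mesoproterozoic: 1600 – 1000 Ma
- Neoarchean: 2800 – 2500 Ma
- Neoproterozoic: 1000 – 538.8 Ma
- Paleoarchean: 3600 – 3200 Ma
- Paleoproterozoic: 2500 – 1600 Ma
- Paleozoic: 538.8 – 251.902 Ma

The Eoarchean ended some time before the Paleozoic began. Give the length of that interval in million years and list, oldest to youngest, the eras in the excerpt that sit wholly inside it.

3061.2 million years; Paleoarchean, Mesoarchean, Neoarchean, Paleoproterozoic, Mesoproterozoic, Neoproterozoic

The Eoarchean closes at 3600 Ma and the Paleozoic opens at 538.8 Ma, so the interval is 3600 − 538.8 = 3061.2 Myr.
An era fits inside if it starts at or after 3600 Ma and ends at or before 538.8 Ma; oldest first that gives Paleoarchean, Mesoarchean, Neoarchean, Paleoproterozoic, Mesoproterozoic, Neoproterozoic.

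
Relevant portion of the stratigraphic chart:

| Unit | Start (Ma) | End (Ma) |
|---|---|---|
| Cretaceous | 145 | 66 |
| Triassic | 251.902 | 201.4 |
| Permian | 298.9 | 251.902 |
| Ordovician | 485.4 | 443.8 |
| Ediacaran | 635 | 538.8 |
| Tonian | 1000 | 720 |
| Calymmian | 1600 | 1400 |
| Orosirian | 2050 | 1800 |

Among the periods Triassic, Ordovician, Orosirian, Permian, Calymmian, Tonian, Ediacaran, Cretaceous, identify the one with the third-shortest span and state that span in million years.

Durations: Triassic 50.502; Ordovician 41.6; Orosirian 250; Permian 46.998; Calymmian 200; Tonian 280; Ediacaran 96.2; Cretaceous 79 Myr.
Sorted shortest-first: Ordovician (41.6), Permian (46.998), Triassic (50.502), Cretaceous (79), Ediacaran (96.2), Calymmian (200), Orosirian (250), Tonian (280).
The third shortest is Triassic at 50.502 Myr.

Triassic, 50.502 million years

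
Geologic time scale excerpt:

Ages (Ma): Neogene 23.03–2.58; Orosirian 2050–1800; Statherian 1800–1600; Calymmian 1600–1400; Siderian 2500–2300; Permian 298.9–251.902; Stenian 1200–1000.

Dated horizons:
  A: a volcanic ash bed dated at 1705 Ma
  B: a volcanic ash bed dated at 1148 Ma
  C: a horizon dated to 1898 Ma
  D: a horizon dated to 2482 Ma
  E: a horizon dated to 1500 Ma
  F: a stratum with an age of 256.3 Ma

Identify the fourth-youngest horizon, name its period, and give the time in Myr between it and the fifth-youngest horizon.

Smaller Ma means younger, so youngest first: F 256.3 < B 1148 < E 1500 < A 1705 < C 1898 < D 2482.
Counting 4 along gives A (1705 Ma); the excerpt puts that inside the Statherian, 1800–1600 Ma.
Next in line is C (1898 Ma), and 1898 − 1705 = 193 Myr.

A, in the Statherian; 193 million years to C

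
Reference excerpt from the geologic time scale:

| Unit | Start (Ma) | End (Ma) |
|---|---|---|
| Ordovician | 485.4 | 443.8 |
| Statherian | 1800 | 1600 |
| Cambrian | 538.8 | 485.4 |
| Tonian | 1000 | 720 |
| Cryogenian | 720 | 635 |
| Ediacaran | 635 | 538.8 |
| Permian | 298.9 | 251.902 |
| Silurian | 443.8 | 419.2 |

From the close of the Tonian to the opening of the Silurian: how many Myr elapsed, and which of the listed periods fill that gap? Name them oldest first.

The Tonian closes at 720 Ma and the Silurian opens at 443.8 Ma, so the interval is 720 − 443.8 = 276.2 Myr.
A period fits inside if it starts at or after 720 Ma and ends at or before 443.8 Ma; oldest first that gives Cryogenian, Ediacaran, Cambrian, Ordovician.

276.2 million years; Cryogenian, Ediacaran, Cambrian, Ordovician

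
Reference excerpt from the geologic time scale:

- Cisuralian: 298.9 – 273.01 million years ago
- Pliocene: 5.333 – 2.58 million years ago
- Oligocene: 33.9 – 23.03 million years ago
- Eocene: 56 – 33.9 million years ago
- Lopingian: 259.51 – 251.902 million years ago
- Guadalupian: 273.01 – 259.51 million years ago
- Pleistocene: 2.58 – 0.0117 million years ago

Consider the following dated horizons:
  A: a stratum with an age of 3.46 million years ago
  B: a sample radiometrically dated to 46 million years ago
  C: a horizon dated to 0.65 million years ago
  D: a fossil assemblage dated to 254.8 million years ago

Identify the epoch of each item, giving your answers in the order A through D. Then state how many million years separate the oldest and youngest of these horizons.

Match each age against the start–end ranges in the excerpt: A = 3.46 Ma → Pliocene (5.333–2.58); B = 46 Ma → Eocene (56–33.9); C = 0.65 Ma → Pleistocene (2.58–0.0117); D = 254.8 Ma → Lopingian (259.51–251.902).
The largest age is 254.8 Ma and the smallest is 0.65 Ma; their difference is 254.15 Myr.

A — Pliocene; B — Eocene; C — Pleistocene; D — Lopingian; span 254.15 million years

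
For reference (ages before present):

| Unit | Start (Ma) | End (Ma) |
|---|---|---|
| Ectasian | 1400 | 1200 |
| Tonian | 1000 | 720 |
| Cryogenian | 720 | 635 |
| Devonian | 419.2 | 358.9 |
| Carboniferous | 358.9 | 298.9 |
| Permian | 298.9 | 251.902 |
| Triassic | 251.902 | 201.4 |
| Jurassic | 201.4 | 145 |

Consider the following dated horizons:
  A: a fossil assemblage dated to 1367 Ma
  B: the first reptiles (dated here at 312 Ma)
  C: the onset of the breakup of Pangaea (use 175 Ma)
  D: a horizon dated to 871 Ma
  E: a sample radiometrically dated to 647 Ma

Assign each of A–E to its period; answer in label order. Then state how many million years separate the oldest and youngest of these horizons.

Match each age against the start–end ranges in the excerpt: A = 1367 Ma → Ectasian (1400–1200); B = 312 Ma → Carboniferous (358.9–298.9); C = 175 Ma → Jurassic (201.4–145); D = 871 Ma → Tonian (1000–720); E = 647 Ma → Cryogenian (720–635).
The largest age is 1367 Ma and the smallest is 175 Ma; their difference is 1192 Myr.

A — Ectasian; B — Carboniferous; C — Jurassic; D — Tonian; E — Cryogenian; span 1192 million years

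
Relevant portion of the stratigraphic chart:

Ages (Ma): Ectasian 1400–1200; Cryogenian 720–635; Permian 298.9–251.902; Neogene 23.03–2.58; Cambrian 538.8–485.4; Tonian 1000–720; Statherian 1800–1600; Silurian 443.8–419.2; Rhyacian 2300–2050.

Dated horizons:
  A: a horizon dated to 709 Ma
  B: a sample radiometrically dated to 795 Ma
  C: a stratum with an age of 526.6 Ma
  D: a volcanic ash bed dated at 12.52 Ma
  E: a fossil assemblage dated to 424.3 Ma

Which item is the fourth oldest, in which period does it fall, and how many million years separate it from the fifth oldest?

Sorted oldest-first by Ma: B (795), A (709), C (526.6), E (424.3), D (12.52).
The fourth oldest is E at 424.3 Ma, which lies in 443.8–419.2 Ma: the Silurian.
The fifth oldest is D at 12.52 Ma; separation = |424.3 − 12.52| = 411.78 Myr.

E, in the Silurian; 411.78 million years to D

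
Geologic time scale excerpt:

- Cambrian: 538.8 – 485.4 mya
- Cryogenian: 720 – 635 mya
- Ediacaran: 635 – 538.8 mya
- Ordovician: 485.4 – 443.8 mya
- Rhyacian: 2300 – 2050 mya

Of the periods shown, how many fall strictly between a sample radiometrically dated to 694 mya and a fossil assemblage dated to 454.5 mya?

The older date is 694 Ma and the younger is 454.5 Ma.
Periods with start < 694 and end > 454.5 Ma: Ediacaran (635–538.8), Cambrian (538.8–485.4).
That is 2 complete periods.

2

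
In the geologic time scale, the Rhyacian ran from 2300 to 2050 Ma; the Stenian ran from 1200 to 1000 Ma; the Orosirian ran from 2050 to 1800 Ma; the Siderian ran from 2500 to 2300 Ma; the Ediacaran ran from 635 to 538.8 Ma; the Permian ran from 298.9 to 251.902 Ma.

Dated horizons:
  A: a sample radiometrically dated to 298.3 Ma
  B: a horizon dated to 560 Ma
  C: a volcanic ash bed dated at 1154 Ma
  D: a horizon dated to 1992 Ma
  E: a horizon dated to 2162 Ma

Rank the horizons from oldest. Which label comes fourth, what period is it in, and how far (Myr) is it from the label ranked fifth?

Larger Ma means older, so oldest first: E 2162 > D 1992 > C 1154 > B 560 > A 298.3.
Counting 4 along gives B (560 Ma); the excerpt puts that inside the Ediacaran, 635–538.8 Ma.
Next in line is A (298.3 Ma), and 560 − 298.3 = 261.7 Myr.

B, in the Ediacaran; 261.7 million years to A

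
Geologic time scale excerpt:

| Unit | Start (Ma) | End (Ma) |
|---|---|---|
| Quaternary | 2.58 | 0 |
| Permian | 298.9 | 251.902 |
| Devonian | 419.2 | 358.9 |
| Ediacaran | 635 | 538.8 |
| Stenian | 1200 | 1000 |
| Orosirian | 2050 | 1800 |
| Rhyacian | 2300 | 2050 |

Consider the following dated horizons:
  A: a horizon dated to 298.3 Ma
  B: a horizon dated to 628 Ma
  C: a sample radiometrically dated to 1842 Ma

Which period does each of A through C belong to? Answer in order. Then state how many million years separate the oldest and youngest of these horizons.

A — Permian; B — Ediacaran; C — Orosirian; span 1543.7 million years

A: 298.3 Ma lies in 298.9–251.902 Ma, so Permian.
B: 628 Ma lies in 635–538.8 Ma, so Ediacaran.
C: 1842 Ma lies in 2050–1800 Ma, so Orosirian.
Oldest = 1842 Ma, youngest = 298.3 Ma → span 1543.7 Myr.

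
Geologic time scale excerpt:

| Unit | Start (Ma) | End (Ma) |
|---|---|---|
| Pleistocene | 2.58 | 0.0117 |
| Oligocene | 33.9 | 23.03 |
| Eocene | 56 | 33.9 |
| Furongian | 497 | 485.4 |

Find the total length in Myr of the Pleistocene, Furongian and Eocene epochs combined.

Duration is start − end for each: (2.58 − 0.0117) + (497 − 485.4) + (56 − 33.9).
That is 2.5683 + 11.6 + 22.1, which totals 36.2683 million years.

36.2683 million years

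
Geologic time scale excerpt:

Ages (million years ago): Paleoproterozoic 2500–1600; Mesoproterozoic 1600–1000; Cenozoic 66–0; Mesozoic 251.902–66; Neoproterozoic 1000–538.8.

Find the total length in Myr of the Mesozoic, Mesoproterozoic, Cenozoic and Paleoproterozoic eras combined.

Duration is start − end for each: (251.902 − 66) + (1600 − 1000) + (66 − 0) + (2500 − 1600).
That is 185.902 + 600 + 66 + 900, which totals 1751.902 million years.

1751.902 million years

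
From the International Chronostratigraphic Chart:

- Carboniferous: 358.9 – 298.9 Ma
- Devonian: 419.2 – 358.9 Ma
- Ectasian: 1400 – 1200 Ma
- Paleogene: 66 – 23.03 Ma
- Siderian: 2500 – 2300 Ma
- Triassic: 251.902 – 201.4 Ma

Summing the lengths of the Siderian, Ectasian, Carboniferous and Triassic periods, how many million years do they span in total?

Duration is start − end for each: (2500 − 2300) + (1400 − 1200) + (358.9 − 298.9) + (251.902 − 201.4).
That is 200 + 200 + 60 + 50.502, which totals 510.502 million years.

510.502 million years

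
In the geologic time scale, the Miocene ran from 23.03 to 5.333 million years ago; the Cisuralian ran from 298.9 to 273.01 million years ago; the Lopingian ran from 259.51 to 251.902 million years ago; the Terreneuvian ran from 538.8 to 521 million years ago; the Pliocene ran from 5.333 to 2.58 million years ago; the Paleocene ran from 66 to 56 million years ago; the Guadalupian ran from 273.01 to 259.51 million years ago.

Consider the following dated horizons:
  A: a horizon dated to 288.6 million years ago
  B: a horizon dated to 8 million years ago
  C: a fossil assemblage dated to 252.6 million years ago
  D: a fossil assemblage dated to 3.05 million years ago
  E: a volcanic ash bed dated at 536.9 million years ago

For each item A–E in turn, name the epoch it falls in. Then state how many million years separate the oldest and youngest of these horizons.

Match each age against the start–end ranges in the excerpt: A = 288.6 Ma → Cisuralian (298.9–273.01); B = 8 Ma → Miocene (23.03–5.333); C = 252.6 Ma → Lopingian (259.51–251.902); D = 3.05 Ma → Pliocene (5.333–2.58); E = 536.9 Ma → Terreneuvian (538.8–521).
The largest age is 536.9 Ma and the smallest is 3.05 Ma; their difference is 533.85 Myr.

A — Cisuralian; B — Miocene; C — Lopingian; D — Pliocene; E — Terreneuvian; span 533.85 million years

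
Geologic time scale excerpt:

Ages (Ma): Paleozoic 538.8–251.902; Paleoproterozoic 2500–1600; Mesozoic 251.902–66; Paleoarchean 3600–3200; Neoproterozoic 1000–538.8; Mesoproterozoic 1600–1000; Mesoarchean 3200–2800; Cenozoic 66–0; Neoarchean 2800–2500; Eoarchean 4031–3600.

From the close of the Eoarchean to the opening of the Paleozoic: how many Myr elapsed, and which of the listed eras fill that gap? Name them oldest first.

The Eoarchean closes at 3600 Ma and the Paleozoic opens at 538.8 Ma, so the interval is 3600 − 538.8 = 3061.2 Myr.
An era fits inside if it starts at or after 3600 Ma and ends at or before 538.8 Ma; oldest first that gives Paleoarchean, Mesoarchean, Neoarchean, Paleoproterozoic, Mesoproterozoic, Neoproterozoic.

3061.2 million years; Paleoarchean, Mesoarchean, Neoarchean, Paleoproterozoic, Mesoproterozoic, Neoproterozoic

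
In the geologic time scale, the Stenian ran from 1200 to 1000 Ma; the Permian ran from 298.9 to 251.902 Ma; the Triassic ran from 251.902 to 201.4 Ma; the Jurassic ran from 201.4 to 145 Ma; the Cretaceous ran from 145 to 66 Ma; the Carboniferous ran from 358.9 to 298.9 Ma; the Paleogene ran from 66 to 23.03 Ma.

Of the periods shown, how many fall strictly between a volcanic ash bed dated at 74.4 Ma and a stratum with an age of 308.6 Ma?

308.6 Ma sits inside the Carboniferous (358.9–298.9) and 74.4 Ma inside the Cretaceous (145–66); neither of those is wholly between the two dates.
The listed periods lying completely between them are Permian, Triassic, Jurassic — 3 in all.

3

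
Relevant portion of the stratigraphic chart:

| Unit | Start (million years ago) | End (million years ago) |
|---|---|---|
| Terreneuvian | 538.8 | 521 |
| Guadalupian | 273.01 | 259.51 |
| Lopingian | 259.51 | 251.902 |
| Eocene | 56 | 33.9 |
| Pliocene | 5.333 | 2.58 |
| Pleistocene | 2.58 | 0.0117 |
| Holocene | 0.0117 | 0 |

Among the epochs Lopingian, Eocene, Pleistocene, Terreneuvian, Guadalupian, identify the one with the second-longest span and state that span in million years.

Terreneuvian, 17.8 million years

Start − end for each: Lopingian 259.51 − 251.902 = 7.608; Eocene 56 − 33.9 = 22.1; Pleistocene 2.58 − 0.0117 = 2.5683; Terreneuvian 538.8 − 521 = 17.8; Guadalupian 273.01 − 259.51 = 13.5.
Ranking these from longest: Eocene > Terreneuvian > Guadalupian > Lopingian > Pleistocene.
Position 2 in that ranking is Terreneuvian, which lasted 17.8 Myr.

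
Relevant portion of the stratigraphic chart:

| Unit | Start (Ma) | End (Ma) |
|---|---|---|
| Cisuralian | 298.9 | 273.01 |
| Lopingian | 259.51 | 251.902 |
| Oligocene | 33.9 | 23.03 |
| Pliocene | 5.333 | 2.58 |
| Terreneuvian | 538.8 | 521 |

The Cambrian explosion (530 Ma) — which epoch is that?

Terreneuvian

530 Ma lies between 538.8 and 521 Ma, so it falls in the Terreneuvian.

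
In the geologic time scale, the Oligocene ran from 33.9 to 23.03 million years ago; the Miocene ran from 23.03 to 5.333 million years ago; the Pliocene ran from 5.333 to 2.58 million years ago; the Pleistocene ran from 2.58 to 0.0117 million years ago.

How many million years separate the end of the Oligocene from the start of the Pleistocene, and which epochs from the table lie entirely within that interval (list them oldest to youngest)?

The Oligocene closes at 23.03 Ma and the Pleistocene opens at 2.58 Ma, so the interval is 23.03 − 2.58 = 20.45 Myr.
An epoch fits inside if it starts at or after 23.03 Ma and ends at or before 2.58 Ma; oldest first that gives Miocene, Pliocene.

20.45 million years; Miocene, Pliocene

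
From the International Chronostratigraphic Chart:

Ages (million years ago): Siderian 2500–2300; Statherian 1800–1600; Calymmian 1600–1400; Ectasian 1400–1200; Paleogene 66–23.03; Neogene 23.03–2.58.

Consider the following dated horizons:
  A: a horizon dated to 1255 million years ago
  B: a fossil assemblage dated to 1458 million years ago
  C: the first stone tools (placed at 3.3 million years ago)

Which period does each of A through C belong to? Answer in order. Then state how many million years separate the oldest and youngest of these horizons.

A — Ectasian; B — Calymmian; C — Neogene; span 1454.7 million years

Match each age against the start–end ranges in the excerpt: A = 1255 Ma → Ectasian (1400–1200); B = 1458 Ma → Calymmian (1600–1400); C = 3.3 Ma → Neogene (23.03–2.58).
The largest age is 1458 Ma and the smallest is 3.3 Ma; their difference is 1454.7 Myr.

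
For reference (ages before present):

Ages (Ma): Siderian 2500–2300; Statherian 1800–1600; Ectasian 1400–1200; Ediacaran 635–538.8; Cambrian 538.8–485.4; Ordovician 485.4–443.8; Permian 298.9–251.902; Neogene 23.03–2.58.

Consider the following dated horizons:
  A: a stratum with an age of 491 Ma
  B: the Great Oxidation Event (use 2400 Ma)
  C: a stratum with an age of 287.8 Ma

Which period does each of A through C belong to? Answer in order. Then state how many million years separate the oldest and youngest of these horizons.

A — Cambrian; B — Siderian; C — Permian; span 2112.2 million years

A: 491 Ma lies in 538.8–485.4 Ma, so Cambrian.
B: 2400 Ma lies in 2500–2300 Ma, so Siderian.
C: 287.8 Ma lies in 298.9–251.902 Ma, so Permian.
Oldest = 2400 Ma, youngest = 287.8 Ma → span 2112.2 Myr.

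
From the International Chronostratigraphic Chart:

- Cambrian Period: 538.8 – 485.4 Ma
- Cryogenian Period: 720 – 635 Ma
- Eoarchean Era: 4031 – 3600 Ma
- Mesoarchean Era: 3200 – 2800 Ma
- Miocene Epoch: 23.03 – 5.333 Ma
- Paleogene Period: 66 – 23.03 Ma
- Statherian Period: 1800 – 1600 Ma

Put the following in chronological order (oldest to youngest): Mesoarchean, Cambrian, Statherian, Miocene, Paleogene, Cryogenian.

Mesoarchean, Statherian, Cryogenian, Cambrian, Paleogene, Miocene

Sorting by start age (descending Ma, since larger Ma = older): Mesoarchean start 3200, Statherian start 1800, Cryogenian start 720, Cambrian start 538.8, Paleogene start 66, Miocene start 23.03.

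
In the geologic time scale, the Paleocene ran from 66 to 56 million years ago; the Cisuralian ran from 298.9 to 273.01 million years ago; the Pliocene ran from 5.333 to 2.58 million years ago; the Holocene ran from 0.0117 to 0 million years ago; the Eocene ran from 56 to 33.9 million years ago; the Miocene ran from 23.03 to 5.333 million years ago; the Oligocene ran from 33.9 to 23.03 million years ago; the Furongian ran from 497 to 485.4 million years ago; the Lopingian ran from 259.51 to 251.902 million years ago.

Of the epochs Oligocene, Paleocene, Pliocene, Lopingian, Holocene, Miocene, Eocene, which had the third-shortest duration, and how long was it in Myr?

Lopingian, 7.608 million years

Durations: Oligocene 10.87; Paleocene 10; Pliocene 2.753; Lopingian 7.608; Holocene 0.0117; Miocene 17.697; Eocene 22.1 Myr.
Sorted shortest-first: Holocene (0.0117), Pliocene (2.753), Lopingian (7.608), Paleocene (10), Oligocene (10.87), Miocene (17.697), Eocene (22.1).
The third shortest is Lopingian at 7.608 Myr.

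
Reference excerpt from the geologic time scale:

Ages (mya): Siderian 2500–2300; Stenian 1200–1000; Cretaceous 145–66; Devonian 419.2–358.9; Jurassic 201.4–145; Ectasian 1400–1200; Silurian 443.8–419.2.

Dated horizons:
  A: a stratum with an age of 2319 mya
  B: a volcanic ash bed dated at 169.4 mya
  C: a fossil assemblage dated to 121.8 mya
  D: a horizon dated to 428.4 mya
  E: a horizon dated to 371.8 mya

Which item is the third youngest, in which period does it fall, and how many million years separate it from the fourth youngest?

E, in the Devonian; 56.6 million years to D

Smaller Ma means younger, so youngest first: C 121.8 < B 169.4 < E 371.8 < D 428.4 < A 2319.
Counting 3 along gives E (371.8 Ma); the excerpt puts that inside the Devonian, 419.2–358.9 Ma.
Next in line is D (428.4 Ma), and 428.4 − 371.8 = 56.6 Myr.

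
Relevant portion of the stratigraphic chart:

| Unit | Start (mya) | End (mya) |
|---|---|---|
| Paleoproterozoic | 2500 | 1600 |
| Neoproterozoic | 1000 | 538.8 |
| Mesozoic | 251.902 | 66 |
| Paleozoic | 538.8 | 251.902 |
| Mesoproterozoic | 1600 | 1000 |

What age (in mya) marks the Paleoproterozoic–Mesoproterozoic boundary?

1600 mya

The Paleoproterozoic ends and the Mesoproterozoic begins at 1600 mya.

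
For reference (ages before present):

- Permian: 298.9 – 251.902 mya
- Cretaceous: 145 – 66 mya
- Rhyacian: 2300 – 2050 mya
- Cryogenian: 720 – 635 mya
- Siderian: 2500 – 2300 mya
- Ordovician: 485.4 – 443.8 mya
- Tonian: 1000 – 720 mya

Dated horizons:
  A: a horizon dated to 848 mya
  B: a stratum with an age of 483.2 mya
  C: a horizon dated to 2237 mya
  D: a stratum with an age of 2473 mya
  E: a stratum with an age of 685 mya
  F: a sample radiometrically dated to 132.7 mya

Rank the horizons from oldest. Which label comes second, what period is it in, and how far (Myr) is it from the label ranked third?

Larger Ma means older, so oldest first: D 2473 > C 2237 > A 848 > E 685 > B 483.2 > F 132.7.
Counting 2 along gives C (2237 Ma); the excerpt puts that inside the Rhyacian, 2300–2050 Ma.
Next in line is A (848 Ma), and 2237 − 848 = 1389 Myr.

C, in the Rhyacian; 1389 million years to A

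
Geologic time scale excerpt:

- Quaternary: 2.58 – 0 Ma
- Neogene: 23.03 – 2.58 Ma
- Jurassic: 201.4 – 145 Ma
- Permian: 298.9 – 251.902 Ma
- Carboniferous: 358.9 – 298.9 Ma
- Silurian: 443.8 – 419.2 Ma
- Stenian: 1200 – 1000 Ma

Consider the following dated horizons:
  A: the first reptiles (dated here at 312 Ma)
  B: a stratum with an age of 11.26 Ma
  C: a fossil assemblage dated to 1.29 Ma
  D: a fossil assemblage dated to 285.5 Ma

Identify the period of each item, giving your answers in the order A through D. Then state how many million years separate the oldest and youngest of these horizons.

A: 312 Ma lies in 358.9–298.9 Ma, so Carboniferous.
B: 11.26 Ma lies in 23.03–2.58 Ma, so Neogene.
C: 1.29 Ma lies in 2.58–0 Ma, so Quaternary.
D: 285.5 Ma lies in 298.9–251.902 Ma, so Permian.
Oldest = 312 Ma, youngest = 1.29 Ma → span 310.71 Myr.

A — Carboniferous; B — Neogene; C — Quaternary; D — Permian; span 310.71 million years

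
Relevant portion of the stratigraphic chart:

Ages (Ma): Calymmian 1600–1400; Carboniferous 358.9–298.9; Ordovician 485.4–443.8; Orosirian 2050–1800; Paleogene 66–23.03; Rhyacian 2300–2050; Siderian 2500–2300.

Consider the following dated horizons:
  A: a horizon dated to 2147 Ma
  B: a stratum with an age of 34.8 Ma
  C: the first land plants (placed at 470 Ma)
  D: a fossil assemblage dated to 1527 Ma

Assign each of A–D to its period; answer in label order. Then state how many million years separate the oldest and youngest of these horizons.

Match each age against the start–end ranges in the excerpt: A = 2147 Ma → Rhyacian (2300–2050); B = 34.8 Ma → Paleogene (66–23.03); C = 470 Ma → Ordovician (485.4–443.8); D = 1527 Ma → Calymmian (1600–1400).
The largest age is 2147 Ma and the smallest is 34.8 Ma; their difference is 2112.2 Myr.

A — Rhyacian; B — Paleogene; C — Ordovician; D — Calymmian; span 2112.2 million years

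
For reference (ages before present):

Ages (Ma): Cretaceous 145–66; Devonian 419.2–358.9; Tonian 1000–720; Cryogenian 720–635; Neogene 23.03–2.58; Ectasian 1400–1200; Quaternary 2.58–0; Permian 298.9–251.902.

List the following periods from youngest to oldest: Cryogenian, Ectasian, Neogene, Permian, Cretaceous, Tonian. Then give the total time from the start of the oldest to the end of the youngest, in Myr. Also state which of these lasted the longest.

From the excerpt: Cryogenian 720–635; Ectasian 1400–1200; Neogene 23.03–2.58; Permian 298.9–251.902; Cretaceous 145–66; Tonian 1000–720 (Ma).
Larger Ma is earlier, so the oldest is Ectasian and the youngest is Neogene; youngest to oldest: Neogene, Cretaceous, Permian, Cryogenian, Tonian, Ectasian.
Oldest start 1400 minus youngest end 2.58 gives 1397.42 Myr overall.
Individual lengths (start − end): Cretaceous 79; Ectasian 200; Neogene 20.45; Cryogenian 85; Tonian 280; Permian 46.998. The largest is Tonian at 280 Myr.

Neogene, Cretaceous, Permian, Cryogenian, Tonian, Ectasian; total span 1397.42 Myr; longest is Tonian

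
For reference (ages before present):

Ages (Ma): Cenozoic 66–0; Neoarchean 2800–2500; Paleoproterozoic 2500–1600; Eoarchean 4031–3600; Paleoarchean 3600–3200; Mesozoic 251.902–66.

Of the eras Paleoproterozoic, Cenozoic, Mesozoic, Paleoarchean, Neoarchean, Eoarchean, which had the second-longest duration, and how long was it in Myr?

Start − end for each: Paleoproterozoic 2500 − 1600 = 900; Cenozoic 66 − 0 = 66; Mesozoic 251.902 − 66 = 185.902; Paleoarchean 3600 − 3200 = 400; Neoarchean 2800 − 2500 = 300; Eoarchean 4031 − 3600 = 431.
Ranking these from longest: Paleoproterozoic > Eoarchean > Paleoarchean > Neoarchean > Mesozoic > Cenozoic.
Position 2 in that ranking is Eoarchean, which lasted 431 Myr.

Eoarchean, 431 million years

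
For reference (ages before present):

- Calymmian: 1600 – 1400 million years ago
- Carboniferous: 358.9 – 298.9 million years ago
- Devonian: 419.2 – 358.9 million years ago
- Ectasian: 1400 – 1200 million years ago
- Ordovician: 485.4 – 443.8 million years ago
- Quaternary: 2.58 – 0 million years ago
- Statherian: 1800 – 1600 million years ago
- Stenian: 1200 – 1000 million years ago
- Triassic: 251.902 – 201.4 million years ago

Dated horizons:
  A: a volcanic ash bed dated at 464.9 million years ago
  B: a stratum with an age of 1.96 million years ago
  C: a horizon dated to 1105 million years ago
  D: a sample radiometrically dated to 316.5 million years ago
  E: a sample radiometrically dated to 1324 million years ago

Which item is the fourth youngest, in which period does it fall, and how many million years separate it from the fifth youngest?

Sorted youngest-first by Ma: B (1.96), D (316.5), A (464.9), C (1105), E (1324).
The fourth youngest is C at 1105 Ma, which lies in 1200–1000 Ma: the Stenian.
The fifth youngest is E at 1324 Ma; separation = |1105 − 1324| = 219 Myr.

C, in the Stenian; 219 million years to E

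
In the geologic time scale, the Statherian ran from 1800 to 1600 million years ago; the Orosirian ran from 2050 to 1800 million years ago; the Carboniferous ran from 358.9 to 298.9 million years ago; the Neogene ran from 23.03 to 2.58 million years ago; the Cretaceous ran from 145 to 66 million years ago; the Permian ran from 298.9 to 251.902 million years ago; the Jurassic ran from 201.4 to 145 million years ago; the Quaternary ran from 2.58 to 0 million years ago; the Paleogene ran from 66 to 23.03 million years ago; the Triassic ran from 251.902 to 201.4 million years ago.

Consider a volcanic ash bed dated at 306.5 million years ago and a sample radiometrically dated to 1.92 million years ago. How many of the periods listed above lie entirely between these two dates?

6

The older date is 306.5 Ma and the younger is 1.92 Ma.
Periods with start < 306.5 and end > 1.92 Ma: Permian (298.9–251.902), Triassic (251.902–201.4), Jurassic (201.4–145), Cretaceous (145–66), Paleogene (66–23.03), Neogene (23.03–2.58).
That is 6 complete periods.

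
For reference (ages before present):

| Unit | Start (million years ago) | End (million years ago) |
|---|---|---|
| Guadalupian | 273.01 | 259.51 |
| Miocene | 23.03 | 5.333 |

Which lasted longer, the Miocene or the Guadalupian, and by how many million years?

Miocene, by 4.197 million years

Miocene: 23.03 − 5.333 = 17.697 Myr.
Guadalupian: 273.01 − 259.51 = 13.5 Myr.
Difference: 17.697 − 13.5 = 4.197 Myr, so the Miocene was longer.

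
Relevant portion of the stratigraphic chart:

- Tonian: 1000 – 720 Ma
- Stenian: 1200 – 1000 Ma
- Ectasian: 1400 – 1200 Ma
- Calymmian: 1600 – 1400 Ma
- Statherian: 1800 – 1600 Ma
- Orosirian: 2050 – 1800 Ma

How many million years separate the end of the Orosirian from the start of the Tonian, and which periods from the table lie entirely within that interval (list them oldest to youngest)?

End of Orosirian = 1800 Ma; start of Tonian = 1000 Ma.
Gap = 1800 − 1000 = 800 Myr.
Periods wholly inside 1800–1000 Ma: Statherian (1800–1600), Calymmian (1600–1400), Ectasian (1400–1200), Stenian (1200–1000).

800 million years; Statherian, Calymmian, Ectasian, Stenian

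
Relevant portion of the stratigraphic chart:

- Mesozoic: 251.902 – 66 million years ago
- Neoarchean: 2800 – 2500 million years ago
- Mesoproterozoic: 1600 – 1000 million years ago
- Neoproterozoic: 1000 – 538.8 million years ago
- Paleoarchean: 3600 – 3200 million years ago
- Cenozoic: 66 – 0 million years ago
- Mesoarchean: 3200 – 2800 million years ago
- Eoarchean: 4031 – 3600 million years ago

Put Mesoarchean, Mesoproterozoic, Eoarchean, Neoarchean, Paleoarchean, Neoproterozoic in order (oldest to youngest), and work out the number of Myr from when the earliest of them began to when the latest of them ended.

Start ages (Ma): Eoarchean 4031, Paleoarchean 3600, Mesoarchean 3200, Neoarchean 2800, Mesoproterozoic 1600, Neoproterozoic 1000.
Ordered oldest to youngest: Eoarchean, Paleoarchean, Mesoarchean, Neoarchean, Mesoproterozoic, Neoproterozoic.
Span = 4031 − 538.8 = 3492.2 Myr.

Eoarchean → Paleoarchean → Mesoarchean → Neoarchean → Mesoproterozoic → Neoproterozoic; total span 3492.2 Myr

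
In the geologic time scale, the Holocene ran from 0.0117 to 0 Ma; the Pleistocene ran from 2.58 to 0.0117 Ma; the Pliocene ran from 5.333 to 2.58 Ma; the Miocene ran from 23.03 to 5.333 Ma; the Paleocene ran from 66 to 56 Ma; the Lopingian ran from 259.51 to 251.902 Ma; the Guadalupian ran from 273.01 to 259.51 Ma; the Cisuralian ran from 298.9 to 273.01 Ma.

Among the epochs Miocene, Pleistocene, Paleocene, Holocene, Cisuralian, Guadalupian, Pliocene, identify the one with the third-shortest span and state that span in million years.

Pliocene, 2.753 million years

Start − end for each: Miocene 23.03 − 5.333 = 17.697; Pleistocene 2.58 − 0.0117 = 2.5683; Paleocene 66 − 56 = 10; Holocene 0.0117 − 0 = 0.0117; Cisuralian 298.9 − 273.01 = 25.89; Guadalupian 273.01 − 259.51 = 13.5; Pliocene 5.333 − 2.58 = 2.753.
Ranking these from shortest: Holocene < Pleistocene < Pliocene < Paleocene < Guadalupian < Miocene < Cisuralian.
Position 3 in that ranking is Pliocene, which lasted 2.753 Myr.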